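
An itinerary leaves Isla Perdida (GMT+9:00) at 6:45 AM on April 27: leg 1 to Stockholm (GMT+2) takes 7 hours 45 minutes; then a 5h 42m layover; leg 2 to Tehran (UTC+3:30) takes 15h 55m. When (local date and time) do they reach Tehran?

Convert departure to UTC: 6:45 AM − 9:00 = 9:45 PM UTC on Apr 26.
Add 7 hours and 45 minutes leg 1 → 5:30 AM UTC (Apr 27).
Add 5 hours 42 minutes layover in Stockholm → 11:12 AM UTC.
Add 15 hours 55 minutes leg 2 → 3:07 AM UTC (Apr 28).
Tehran is UTC+3:30, so local arrival = 3:07 AM + 3:30 = 6:37 AM on Apr 28.

6:37 AM on April 28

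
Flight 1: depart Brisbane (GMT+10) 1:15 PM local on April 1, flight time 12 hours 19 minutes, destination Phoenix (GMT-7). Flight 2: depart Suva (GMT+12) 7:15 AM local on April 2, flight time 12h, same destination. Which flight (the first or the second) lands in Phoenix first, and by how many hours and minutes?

the first, by 15 hours 41 minutes

Flight 1 in UTC: 1:15 PM − 10:00 = 3:15 AM on Apr 1.
+12 hours 19 minutes → arrive 3:34 PM UTC on Apr 1.
Flight 2 in UTC: 7:15 AM − 12:00 = 7:15 PM on Apr 1.
+12 hours → arrive 7:15 AM UTC on Apr 2.
Flight 1 lands earlier by 15 hours 41 minutes.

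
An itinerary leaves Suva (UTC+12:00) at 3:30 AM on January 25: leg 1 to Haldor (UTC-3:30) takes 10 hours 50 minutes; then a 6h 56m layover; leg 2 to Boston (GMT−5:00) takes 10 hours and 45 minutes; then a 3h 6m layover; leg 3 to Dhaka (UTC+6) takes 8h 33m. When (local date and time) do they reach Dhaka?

1:40 PM on Jan 26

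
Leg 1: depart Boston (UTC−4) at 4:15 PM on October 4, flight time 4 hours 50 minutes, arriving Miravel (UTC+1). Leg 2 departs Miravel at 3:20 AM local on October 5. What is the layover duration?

1 hour 15 minutes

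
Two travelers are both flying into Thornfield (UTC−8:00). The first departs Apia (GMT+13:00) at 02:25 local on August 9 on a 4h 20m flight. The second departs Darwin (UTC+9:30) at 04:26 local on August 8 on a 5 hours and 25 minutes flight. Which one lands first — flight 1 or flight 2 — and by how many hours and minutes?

the second, by 17 hours 24 minutes

Flight 1 in UTC: 02:25 − 13:00 = 13:25 on Aug 8.
+4 hours and 20 minutes → arrive 17:45 UTC on Aug 8.
Flight 2 in UTC: 04:26 − 9:30 = 18:56 on Aug 7.
+5 hours 25 minutes → arrive 00:21 UTC on Aug 8.
Flight 2 lands earlier by 17 hours 24 minutes.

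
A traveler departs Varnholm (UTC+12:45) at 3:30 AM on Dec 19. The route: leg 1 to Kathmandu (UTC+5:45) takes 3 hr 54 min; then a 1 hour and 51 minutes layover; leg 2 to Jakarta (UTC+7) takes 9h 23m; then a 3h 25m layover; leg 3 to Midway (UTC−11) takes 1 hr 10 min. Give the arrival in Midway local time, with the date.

11:28 PM on December 18

Convert departure to UTC: 3:30 AM − 12:45 = 2:45 PM UTC on Dec 18.
Add 3 hours and 54 minutes leg 1 → 6:39 PM UTC.
Add 1 hour and 51 minutes layover in Kathmandu → 8:30 PM UTC.
Add 9 hours and 23 minutes leg 2 → 5:53 AM UTC (Dec 19).
Add 3 hours and 25 minutes layover in Jakarta → 9:18 AM UTC.
Add 1 hour and 10 minutes leg 3 → 10:28 AM UTC.
Midway is UTC−11:00, so local arrival = 10:28 AM − 11:00 = 11:28 PM on Dec 18.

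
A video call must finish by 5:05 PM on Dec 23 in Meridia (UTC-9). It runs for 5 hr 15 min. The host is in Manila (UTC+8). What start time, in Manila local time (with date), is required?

Target end time in UTC: 5:05 PM + 9:00 = 2:05 AM on Dec 24.
Subtract 5 hours 15 minutes → start 8:50 PM UTC on Dec 23.
Manila is UTC+8:00: 8:50 PM + 8:00 = 4:50 AM on Dec 24.

4:50 AM on December 24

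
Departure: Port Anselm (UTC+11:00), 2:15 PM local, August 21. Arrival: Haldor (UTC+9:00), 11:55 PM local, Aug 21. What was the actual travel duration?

Haldor is 2:00 behind Port Anselm.
Clock-face elapsed time (ignoring zones) is 9 hours 40 minutes.
Actual elapsed = 9 hours 40 minutes + 2:00 = 11 hours 40 minutes.

11 hours 40 minutes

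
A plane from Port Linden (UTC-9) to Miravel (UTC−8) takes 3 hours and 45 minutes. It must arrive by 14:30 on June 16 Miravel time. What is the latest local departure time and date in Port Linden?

Target arrival in UTC: 14:30 + 8:00 = 22:30 on Jun 16.
Subtract 3 hours 45 minutes → departure 18:45 UTC on Jun 16.
Port Linden is UTC−9:00: 18:45 − 9:00 = 09:45 on Jun 16.

09:45 on June 16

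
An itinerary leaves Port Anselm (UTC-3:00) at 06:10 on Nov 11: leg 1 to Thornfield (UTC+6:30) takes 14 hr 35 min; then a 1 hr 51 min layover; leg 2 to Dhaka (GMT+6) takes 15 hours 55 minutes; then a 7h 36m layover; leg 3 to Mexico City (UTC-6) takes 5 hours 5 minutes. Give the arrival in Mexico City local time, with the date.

00:12 on November 13

Convert departure to UTC: 06:10 + 3:00 = 09:10 UTC on Nov 11.
Add 14 hours and 35 minutes leg 1 → 23:45 UTC.
Add 1 hour and 51 minutes layover in Thornfield → 01:36 UTC (Nov 12).
Add 15 hours and 55 minutes leg 2 → 17:31 UTC.
Add 7 hours 36 minutes layover in Dhaka → 01:07 UTC (Nov 13).
Add 5 hours 5 minutes leg 3 → 06:12 UTC.
Mexico City is UTC−6:00, so local arrival = 06:12 − 6:00 = 00:12 on Nov 13.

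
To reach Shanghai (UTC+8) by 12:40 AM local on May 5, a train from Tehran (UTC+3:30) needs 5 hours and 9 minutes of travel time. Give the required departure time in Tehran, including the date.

3:01 PM on May 4

Target arrival in UTC: 12:40 AM − 8:00 = 4:40 PM on May 4.
Subtract 5 hours 9 minutes → departure 11:31 AM UTC on May 4.
Tehran is UTC+3:30: 11:31 AM + 3:30 = 3:01 PM on May 4.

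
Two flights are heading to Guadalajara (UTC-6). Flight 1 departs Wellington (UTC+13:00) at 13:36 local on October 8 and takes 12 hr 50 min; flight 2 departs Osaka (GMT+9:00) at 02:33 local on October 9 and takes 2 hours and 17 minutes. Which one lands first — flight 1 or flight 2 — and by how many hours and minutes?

the first, by 6 hours 24 minutes

Flight 1 in UTC: 13:36 − 13:00 = 00:36 on Oct 8.
+12 hours and 50 minutes → arrive 13:26 UTC on Oct 8.
Flight 2 in UTC: 02:33 − 9:00 = 17:33 on Oct 8.
+2 hours 17 minutes → arrive 19:50 UTC on Oct 8.
Flight 1 lands earlier by 6 hours 24 minutes.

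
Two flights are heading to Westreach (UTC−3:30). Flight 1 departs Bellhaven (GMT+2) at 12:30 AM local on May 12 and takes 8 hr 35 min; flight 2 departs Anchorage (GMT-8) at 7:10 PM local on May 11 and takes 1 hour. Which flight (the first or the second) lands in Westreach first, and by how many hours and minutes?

Flight 1 in UTC: 12:30 AM − 2:00 = 10:30 PM on May 11.
+8 hours and 35 minutes → arrive 7:05 AM UTC on May 12.
Flight 2 in UTC: 7:10 PM + 8:00 = 3:10 AM on May 12.
+1 hour → arrive 4:10 AM UTC on May 12.
Flight 2 lands earlier by 2 hours 55 minutes.

the second, by 2 hours 55 minutes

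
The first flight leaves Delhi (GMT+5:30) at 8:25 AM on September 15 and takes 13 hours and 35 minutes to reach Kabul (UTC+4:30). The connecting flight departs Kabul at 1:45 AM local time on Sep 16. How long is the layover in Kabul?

4 hours 45 minutes

Convert departure to UTC: 8:25 AM − 5:30 = 2:55 AM UTC on Sep 15.
Add 13 hours and 35 minutes flight time → 4:30 PM UTC.
Kabul is UTC+4:30, so local arrival = 4:30 PM + 4:30 = 9:00 PM on Sep 15.
Layover = 1:45 AM − 9:00 PM (+1 day) = 4 hours 45 minutes.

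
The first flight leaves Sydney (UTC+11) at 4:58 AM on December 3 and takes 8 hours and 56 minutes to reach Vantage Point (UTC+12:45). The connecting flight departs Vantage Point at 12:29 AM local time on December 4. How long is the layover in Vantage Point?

8 hours 50 minutes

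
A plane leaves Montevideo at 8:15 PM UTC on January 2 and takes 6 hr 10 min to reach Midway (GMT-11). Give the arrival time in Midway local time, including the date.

3:25 PM on Jan 2

Departure is given in UTC: 8:15 PM on Jan 2.
Add 6 hours and 10 minutes → 2:25 AM UTC (Jan 3).
Midway is UTC−11:00: 2:25 AM − 11:00 = 3:25 PM on Jan 2.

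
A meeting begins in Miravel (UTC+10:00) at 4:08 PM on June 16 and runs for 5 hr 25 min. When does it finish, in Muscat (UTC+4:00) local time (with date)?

Convert start to UTC: 4:08 PM − 10:00 = 6:08 AM UTC on Jun 16.
Add 5 hours 25 minutes duration → 11:33 AM UTC.
Muscat is UTC+4:00, so local end time = 11:33 AM + 4:00 = 3:33 PM on Jun 16.

3:33 PM on June 16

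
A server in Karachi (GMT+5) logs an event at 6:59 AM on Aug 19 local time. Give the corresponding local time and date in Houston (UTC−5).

In UTC: 6:59 AM − 5:00 = 1:59 AM on Aug 19.
Houston is UTC−5:00: 1:59 AM − 5:00 = 8:59 PM on Aug 18.

8:59 PM on August 18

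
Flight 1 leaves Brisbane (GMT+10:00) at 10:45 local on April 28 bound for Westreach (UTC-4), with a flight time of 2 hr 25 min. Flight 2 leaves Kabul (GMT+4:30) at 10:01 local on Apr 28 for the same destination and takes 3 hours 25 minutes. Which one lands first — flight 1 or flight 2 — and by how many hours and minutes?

Flight 1 in UTC: 10:45 − 10:00 = 00:45 on Apr 28.
+2 hours and 25 minutes → arrive 03:10 UTC on Apr 28.
Flight 2 in UTC: 10:01 − 4:30 = 05:31 on Apr 28.
+3 hours and 25 minutes → arrive 08:56 UTC on Apr 28.
Flight 1 lands earlier by 5 hours 46 minutes.

the first, by 5 hours 46 minutes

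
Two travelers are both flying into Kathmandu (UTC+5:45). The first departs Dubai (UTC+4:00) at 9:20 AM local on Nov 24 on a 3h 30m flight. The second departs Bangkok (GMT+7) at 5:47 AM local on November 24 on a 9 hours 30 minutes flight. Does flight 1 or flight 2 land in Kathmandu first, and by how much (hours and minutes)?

the second, by 33 minutes

Flight 1 in UTC: 9:20 AM − 4:00 = 5:20 AM on Nov 24.
+3 hours 30 minutes → arrive 8:50 AM UTC on Nov 24.
Flight 2 in UTC: 5:47 AM − 7:00 = 10:47 PM on Nov 23.
+9 hours and 30 minutes → arrive 8:17 AM UTC on Nov 24.
Flight 2 lands earlier by 33 minutes.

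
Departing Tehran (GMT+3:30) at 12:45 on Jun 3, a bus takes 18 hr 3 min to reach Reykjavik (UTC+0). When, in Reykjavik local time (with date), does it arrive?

03:18 on June 4

Convert departure to UTC: 12:45 − 3:30 = 09:15 UTC on Jun 3.
Add 18 hours 3 minutes travel time → 03:18 UTC (Jun 4).
Reykjavik is UTC+0, so local arrival is the same: 03:18 on Jun 4.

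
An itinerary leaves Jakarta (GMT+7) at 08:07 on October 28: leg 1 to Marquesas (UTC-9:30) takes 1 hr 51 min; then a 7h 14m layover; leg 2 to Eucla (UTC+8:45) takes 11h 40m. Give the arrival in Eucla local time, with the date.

Convert departure to UTC: 08:07 − 7:00 = 01:07 UTC on Oct 28.
Add 1 hour and 51 minutes leg 1 → 02:58 UTC.
Add 7 hours and 14 minutes layover in Marquesas → 10:12 UTC.
Add 11 hours and 40 minutes leg 2 → 21:52 UTC.
Eucla is UTC+8:45, so local arrival = 21:52 + 8:45 = 06:37 on Oct 29.

06:37 on Oct 29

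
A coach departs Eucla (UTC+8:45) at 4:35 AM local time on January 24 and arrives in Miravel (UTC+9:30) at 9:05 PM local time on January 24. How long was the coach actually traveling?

Departure in UTC: 4:35 AM − 8:45 = 7:50 PM on Jan 23.
Arrival in UTC: 9:05 PM − 9:30 = 11:35 AM on Jan 24.
Elapsed = 11:35 AM − 7:50 PM (+1 day) = 15 hours 45 minutes.

15 hours 45 minutes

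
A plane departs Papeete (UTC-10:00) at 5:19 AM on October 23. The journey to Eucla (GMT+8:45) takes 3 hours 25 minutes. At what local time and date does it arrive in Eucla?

Convert departure to UTC: 5:19 AM + 10:00 = 3:19 PM UTC on Oct 23.
Add 3 hours 25 minutes travel time → 6:44 PM UTC.
Eucla is UTC+8:45, so local arrival = 6:44 PM + 8:45 = 3:29 AM on Oct 24.

3:29 AM on October 24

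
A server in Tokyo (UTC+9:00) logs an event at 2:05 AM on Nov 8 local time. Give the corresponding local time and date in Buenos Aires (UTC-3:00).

2:05 PM on November 7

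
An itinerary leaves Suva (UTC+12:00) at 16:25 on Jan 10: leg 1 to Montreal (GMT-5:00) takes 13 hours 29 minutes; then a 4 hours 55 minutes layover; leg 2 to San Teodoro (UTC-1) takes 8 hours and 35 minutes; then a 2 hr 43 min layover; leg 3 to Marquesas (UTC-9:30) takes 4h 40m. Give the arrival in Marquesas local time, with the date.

05:17 on Jan 11

Convert departure to UTC: 16:25 − 12:00 = 04:25 UTC on Jan 10.
Add 13 hours and 29 minutes leg 1 → 17:54 UTC.
Add 4 hours and 55 minutes layover in Montreal → 22:49 UTC.
Add 8 hours 35 minutes leg 2 → 07:24 UTC (Jan 11).
Add 2 hours and 43 minutes layover in San Teodoro → 10:07 UTC.
Add 4 hours 40 minutes leg 3 → 14:47 UTC.
Marquesas is UTC−9:30, so local arrival = 14:47 − 9:30 = 05:17 on Jan 11.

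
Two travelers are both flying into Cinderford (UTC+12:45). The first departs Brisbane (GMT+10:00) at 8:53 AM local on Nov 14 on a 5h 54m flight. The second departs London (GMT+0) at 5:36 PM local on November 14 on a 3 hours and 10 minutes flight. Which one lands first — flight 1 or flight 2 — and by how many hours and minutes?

Flight 1 in UTC: 8:53 AM − 10:00 = 10:53 PM on Nov 13.
+5 hours 54 minutes → arrive 4:47 AM UTC on Nov 14.
Flight 2 departs at 5:36 PM UTC (Nov 14).
+3 hours 10 minutes → arrive 8:46 PM UTC on Nov 14.
Flight 1 lands earlier by 15 hours 59 minutes.

the first, by 15 hours 59 minutes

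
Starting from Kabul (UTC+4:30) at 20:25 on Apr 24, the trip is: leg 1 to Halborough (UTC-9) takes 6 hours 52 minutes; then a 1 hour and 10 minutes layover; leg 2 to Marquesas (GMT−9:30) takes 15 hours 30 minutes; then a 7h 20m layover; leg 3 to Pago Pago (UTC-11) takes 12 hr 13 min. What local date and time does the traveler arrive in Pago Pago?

00:00 on April 26

Convert departure to UTC: 20:25 − 4:30 = 15:55 UTC on Apr 24.
Add 6 hours and 52 minutes leg 1 → 22:47 UTC.
Add 1 hour and 10 minutes layover in Halborough → 23:57 UTC.
Add 15 hours and 30 minutes leg 2 → 15:27 UTC (Apr 25).
Add 7 hours and 20 minutes layover in Marquesas → 22:47 UTC.
Add 12 hours 13 minutes leg 3 → 11:00 UTC (Apr 26).
Pago Pago is UTC−11:00, so local arrival = 11:00 − 11:00 = 00:00 on Apr 26.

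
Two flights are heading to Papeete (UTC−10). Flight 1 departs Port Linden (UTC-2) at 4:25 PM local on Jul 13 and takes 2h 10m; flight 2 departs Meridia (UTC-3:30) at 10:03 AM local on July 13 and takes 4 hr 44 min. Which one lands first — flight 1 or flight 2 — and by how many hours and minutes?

Flight 1 in UTC: 4:25 PM + 2:00 = 6:25 PM on Jul 13.
+2 hours and 10 minutes → arrive 8:35 PM UTC on Jul 13.
Flight 2 in UTC: 10:03 AM + 3:30 = 1:33 PM on Jul 13.
+4 hours and 44 minutes → arrive 6:17 PM UTC on Jul 13.
Flight 2 lands earlier by 2 hours 18 minutes.

the second, by 2 hours 18 minutes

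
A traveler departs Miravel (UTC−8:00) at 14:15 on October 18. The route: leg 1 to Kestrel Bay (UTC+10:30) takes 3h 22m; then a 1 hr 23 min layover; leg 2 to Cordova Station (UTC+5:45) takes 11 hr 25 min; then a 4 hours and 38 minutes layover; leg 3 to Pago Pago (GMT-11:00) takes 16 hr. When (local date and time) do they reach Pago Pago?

00:03 on Oct 20

Convert departure to UTC: 14:15 + 8:00 = 22:15 UTC on Oct 18.
Add 3 hours 22 minutes leg 1 → 01:37 UTC (Oct 19).
Add 1 hour 23 minutes layover in Kestrel Bay → 03:00 UTC.
Add 11 hours and 25 minutes leg 2 → 14:25 UTC.
Add 4 hours 38 minutes layover in Cordova Station → 19:03 UTC.
Add 16 hours leg 3 → 11:03 UTC (Oct 20).
Pago Pago is UTC−11:00, so local arrival = 11:03 − 11:00 = 00:03 on Oct 20.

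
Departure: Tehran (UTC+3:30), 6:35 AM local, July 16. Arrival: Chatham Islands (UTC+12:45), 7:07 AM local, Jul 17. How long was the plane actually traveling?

15 hours 17 minutes

Departure in UTC: 6:35 AM − 3:30 = 3:05 AM on Jul 16.
Arrival in UTC: 7:07 AM − 12:45 = 6:22 PM on Jul 16.
Elapsed = 6:22 PM − 3:05 AM = 15 hours 17 minutes.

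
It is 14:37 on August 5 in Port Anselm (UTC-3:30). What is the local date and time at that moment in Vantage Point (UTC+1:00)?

19:07 on August 5

In UTC: 14:37 + 3:30 = 18:07 on Aug 5.
Vantage Point is UTC+1:00: 18:07 + 1:00 = 19:07 on Aug 5.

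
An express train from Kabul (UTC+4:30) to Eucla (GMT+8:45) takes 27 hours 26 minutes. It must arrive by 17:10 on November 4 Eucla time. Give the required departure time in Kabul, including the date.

Target arrival in UTC: 17:10 − 8:45 = 08:25 on Nov 4.
Subtract 27 hours 26 minutes → departure 04:59 UTC on Nov 3.
Kabul is UTC+4:30: 04:59 + 4:30 = 09:29 on Nov 3.

09:29 on November 3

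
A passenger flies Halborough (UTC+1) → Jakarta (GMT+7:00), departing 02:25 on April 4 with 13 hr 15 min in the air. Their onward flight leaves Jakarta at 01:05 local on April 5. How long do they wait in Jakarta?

3 hours 25 minutes

Convert departure to UTC: 02:25 − 1:00 = 01:25 UTC on Apr 4.
Add 13 hours 15 minutes flight time → 14:40 UTC.
Jakarta is UTC+7:00, so local arrival = 14:40 + 7:00 = 21:40 on Apr 4.
Layover = 01:05 − 21:40 (+1 day) = 3 hours 25 minutes.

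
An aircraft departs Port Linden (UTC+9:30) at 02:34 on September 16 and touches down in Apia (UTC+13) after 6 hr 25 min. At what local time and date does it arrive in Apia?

Convert departure to UTC: 02:34 − 9:30 = 17:04 UTC on Sep 15.
Add 6 hours 25 minutes travel time → 23:29 UTC.
Apia is UTC+13:00, so local arrival = 23:29 + 13:00 = 12:29 on Sep 16.

12:29 on September 16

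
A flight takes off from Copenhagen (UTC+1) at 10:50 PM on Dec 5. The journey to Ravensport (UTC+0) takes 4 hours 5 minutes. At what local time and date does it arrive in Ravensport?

Convert departure to UTC: 10:50 PM − 1:00 = 9:50 PM UTC on Dec 5.
Add 4 hours 5 minutes travel time → 1:55 AM UTC (Dec 6).
Ravensport is UTC+0, so local arrival is the same: 1:55 AM on Dec 6.

1:55 AM on Dec 6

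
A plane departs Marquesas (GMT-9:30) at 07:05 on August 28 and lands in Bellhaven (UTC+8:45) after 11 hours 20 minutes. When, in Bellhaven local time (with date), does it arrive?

12:40 on Aug 29

Convert departure to UTC: 07:05 + 9:30 = 16:35 UTC on Aug 28.
Add 11 hours and 20 minutes travel time → 03:55 UTC (Aug 29).
Bellhaven is UTC+8:45, so local arrival = 03:55 + 8:45 = 12:40 on Aug 29.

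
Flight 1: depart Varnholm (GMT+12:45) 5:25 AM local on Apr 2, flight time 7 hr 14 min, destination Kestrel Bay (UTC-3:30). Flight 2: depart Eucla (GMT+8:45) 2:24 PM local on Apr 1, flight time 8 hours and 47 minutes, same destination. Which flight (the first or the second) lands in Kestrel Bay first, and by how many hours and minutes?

Flight 1 in UTC: 5:25 AM − 12:45 = 4:40 PM on Apr 1.
+7 hours 14 minutes → arrive 11:54 PM UTC on Apr 1.
Flight 2 in UTC: 2:24 PM − 8:45 = 5:39 AM on Apr 1.
+8 hours 47 minutes → arrive 2:26 PM UTC on Apr 1.
Flight 2 lands earlier by 9 hours 28 minutes.

the second, by 9 hours 28 minutes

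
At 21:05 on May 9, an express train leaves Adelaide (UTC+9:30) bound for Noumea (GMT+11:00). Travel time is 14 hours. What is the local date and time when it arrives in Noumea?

Convert departure to UTC: 21:05 − 9:30 = 11:35 UTC on May 9.
Add 14 hours travel time → 01:35 UTC (May 10).
Noumea is UTC+11:00, so local arrival = 01:35 + 11:00 = 12:35 on May 10.

12:35 on May 10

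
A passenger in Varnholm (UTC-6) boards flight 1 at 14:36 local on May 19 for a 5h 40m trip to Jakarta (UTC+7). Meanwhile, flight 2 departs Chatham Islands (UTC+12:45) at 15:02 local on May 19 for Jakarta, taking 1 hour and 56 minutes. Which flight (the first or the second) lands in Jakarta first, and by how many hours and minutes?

the second, by 22 hours 3 minutes

Flight 1 in UTC: 14:36 + 6:00 = 20:36 on May 19.
+5 hours and 40 minutes → arrive 02:16 UTC on May 20.
Flight 2 in UTC: 15:02 − 12:45 = 02:17 on May 19.
+1 hour 56 minutes → arrive 04:13 UTC on May 19.
Flight 2 lands earlier by 22 hours 3 minutes.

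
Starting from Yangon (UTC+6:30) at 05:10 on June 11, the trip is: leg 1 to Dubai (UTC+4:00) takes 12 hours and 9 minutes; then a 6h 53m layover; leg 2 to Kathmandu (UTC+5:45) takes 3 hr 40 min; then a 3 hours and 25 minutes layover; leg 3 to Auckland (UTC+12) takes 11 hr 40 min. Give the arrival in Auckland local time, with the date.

Convert departure to UTC: 05:10 − 6:30 = 22:40 UTC on Jun 10.
Add 12 hours 9 minutes leg 1 → 10:49 UTC (Jun 11).
Add 6 hours 53 minutes layover in Dubai → 17:42 UTC.
Add 3 hours 40 minutes leg 2 → 21:22 UTC.
Add 3 hours 25 minutes layover in Kathmandu → 00:47 UTC (Jun 12).
Add 11 hours and 40 minutes leg 3 → 12:27 UTC.
Auckland is UTC+12:00, so local arrival = 12:27 + 12:00 = 00:27 on Jun 13.

00:27 on June 13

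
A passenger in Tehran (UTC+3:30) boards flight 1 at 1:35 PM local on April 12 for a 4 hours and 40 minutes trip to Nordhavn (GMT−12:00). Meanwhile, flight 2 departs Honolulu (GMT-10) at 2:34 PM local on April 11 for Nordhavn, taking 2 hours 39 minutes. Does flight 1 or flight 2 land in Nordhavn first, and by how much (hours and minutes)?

the second, by 11 hours 32 minutes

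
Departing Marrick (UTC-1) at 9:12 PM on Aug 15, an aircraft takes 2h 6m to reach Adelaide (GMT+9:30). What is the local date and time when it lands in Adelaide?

9:48 AM on August 16

Convert departure to UTC: 9:12 PM + 1:00 = 10:12 PM UTC on Aug 15.
Add 2 hours 6 minutes travel time → 12:18 AM UTC (Aug 16).
Adelaide is UTC+9:30, so local arrival = 12:18 AM + 9:30 = 9:48 AM on Aug 16.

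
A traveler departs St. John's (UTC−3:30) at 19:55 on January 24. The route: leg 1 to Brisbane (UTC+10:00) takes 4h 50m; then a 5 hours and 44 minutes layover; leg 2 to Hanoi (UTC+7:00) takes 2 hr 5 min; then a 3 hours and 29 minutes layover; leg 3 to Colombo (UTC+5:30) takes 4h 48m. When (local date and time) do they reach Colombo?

01:51 on January 26

Convert departure to UTC: 19:55 + 3:30 = 23:25 UTC on Jan 24.
Add 4 hours 50 minutes leg 1 → 04:15 UTC (Jan 25).
Add 5 hours 44 minutes layover in Brisbane → 09:59 UTC.
Add 2 hours and 5 minutes leg 2 → 12:04 UTC.
Add 3 hours 29 minutes layover in Hanoi → 15:33 UTC.
Add 4 hours 48 minutes leg 3 → 20:21 UTC.
Colombo is UTC+5:30, so local arrival = 20:21 + 5:30 = 01:51 on Jan 26.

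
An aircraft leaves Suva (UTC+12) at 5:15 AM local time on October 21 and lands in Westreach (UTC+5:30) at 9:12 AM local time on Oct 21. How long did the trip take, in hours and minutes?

Departure in UTC: 5:15 AM − 12:00 = 5:15 PM on Oct 20.
Arrival in UTC: 9:12 AM − 5:30 = 3:42 AM on Oct 21.
Elapsed = 3:42 AM − 5:15 PM (+1 day) = 10 hours 27 minutes.

10 hours 27 minutes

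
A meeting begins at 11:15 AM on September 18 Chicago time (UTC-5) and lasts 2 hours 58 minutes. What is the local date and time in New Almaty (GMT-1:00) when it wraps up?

Convert start to UTC: 11:15 AM + 5:00 = 4:15 PM UTC on Sep 18.
Add 2 hours 58 minutes duration → 7:13 PM UTC.
New Almaty is UTC−1:00, so local end time = 7:13 PM − 1:00 = 6:13 PM on Sep 18.

6:13 PM on September 18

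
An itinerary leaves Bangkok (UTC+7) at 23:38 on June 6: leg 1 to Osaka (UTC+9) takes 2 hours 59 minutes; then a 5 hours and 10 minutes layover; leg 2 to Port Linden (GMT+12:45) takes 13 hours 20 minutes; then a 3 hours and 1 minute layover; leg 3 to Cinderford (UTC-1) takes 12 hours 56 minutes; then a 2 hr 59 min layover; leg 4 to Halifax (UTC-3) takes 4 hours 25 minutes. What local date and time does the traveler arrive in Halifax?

10:28 on June 8

Convert departure to UTC: 23:38 − 7:00 = 16:38 UTC on Jun 6.
Add 2 hours and 59 minutes leg 1 → 19:37 UTC.
Add 5 hours 10 minutes layover in Osaka → 00:47 UTC (Jun 7).
Add 13 hours and 20 minutes leg 2 → 14:07 UTC.
Add 3 hours 1 minute layover in Port Linden → 17:08 UTC.
Add 12 hours and 56 minutes leg 3 → 06:04 UTC (Jun 8).
Add 2 hours 59 minutes layover in Cinderford → 09:03 UTC.
Add 4 hours and 25 minutes leg 4 → 13:28 UTC.
Halifax is UTC−3:00, so local arrival = 13:28 − 3:00 = 10:28 on Jun 8.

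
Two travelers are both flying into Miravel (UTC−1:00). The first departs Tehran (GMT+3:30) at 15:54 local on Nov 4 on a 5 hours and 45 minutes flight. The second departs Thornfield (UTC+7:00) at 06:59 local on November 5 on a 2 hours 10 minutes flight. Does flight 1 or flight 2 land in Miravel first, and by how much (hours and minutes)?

the first, by 8 hours

Flight 1 in UTC: 15:54 − 3:30 = 12:24 on Nov 4.
+5 hours 45 minutes → arrive 18:09 UTC on Nov 4.
Flight 2 in UTC: 06:59 − 7:00 = 23:59 on Nov 4.
+2 hours 10 minutes → arrive 02:09 UTC on Nov 5.
Flight 1 lands earlier by 8 hours.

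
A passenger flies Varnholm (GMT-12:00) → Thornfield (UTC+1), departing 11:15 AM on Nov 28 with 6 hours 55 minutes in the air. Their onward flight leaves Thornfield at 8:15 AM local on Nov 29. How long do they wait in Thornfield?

Convert departure to UTC: 11:15 AM + 12:00 = 11:15 PM UTC on Nov 28.
Add 6 hours and 55 minutes flight time → 6:10 AM UTC (Nov 29).
Thornfield is UTC+1:00, so local arrival = 6:10 AM + 1:00 = 7:10 AM on Nov 29.
Layover = 8:15 AM − 7:10 AM = 1 hour 5 minutes.

1 hour 5 minutes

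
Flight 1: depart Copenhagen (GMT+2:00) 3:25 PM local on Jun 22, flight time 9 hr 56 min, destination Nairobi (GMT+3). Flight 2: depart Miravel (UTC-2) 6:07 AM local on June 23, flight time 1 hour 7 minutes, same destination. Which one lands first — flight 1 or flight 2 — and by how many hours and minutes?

Flight 1 in UTC: 3:25 PM − 2:00 = 1:25 PM on Jun 22.
+9 hours and 56 minutes → arrive 11:21 PM UTC on Jun 22.
Flight 2 in UTC: 6:07 AM + 2:00 = 8:07 AM on Jun 23.
+1 hour 7 minutes → arrive 9:14 AM UTC on Jun 23.
Flight 1 lands earlier by 9 hours 53 minutes.

the first, by 9 hours 53 minutes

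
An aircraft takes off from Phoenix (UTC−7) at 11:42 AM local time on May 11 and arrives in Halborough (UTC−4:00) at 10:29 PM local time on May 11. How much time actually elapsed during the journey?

Departure in UTC: 11:42 AM + 7:00 = 6:42 PM on May 11.
Arrival in UTC: 10:29 PM + 4:00 = 2:29 AM on May 12.
Elapsed = 2:29 AM − 6:42 PM (+1 day) = 7 hours 47 minutes.

7 hours 47 minutes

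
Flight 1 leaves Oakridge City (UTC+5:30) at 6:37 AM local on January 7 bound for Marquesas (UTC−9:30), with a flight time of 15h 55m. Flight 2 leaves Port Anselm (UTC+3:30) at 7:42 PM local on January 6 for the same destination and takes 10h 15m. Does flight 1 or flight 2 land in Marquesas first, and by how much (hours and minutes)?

Flight 1 in UTC: 6:37 AM − 5:30 = 1:07 AM on Jan 7.
+15 hours and 55 minutes → arrive 5:02 PM UTC on Jan 7.
Flight 2 in UTC: 7:42 PM − 3:30 = 4:12 PM on Jan 6.
+10 hours and 15 minutes → arrive 2:27 AM UTC on Jan 7.
Flight 2 lands earlier by 14 hours 35 minutes.

the second, by 14 hours 35 minutes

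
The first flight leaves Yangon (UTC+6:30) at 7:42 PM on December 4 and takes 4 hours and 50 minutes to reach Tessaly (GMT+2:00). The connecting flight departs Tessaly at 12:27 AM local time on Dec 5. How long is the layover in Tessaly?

Convert departure to UTC: 7:42 PM − 6:30 = 1:12 PM UTC on Dec 4.
Add 4 hours and 50 minutes flight time → 6:02 PM UTC.
Tessaly is UTC+2:00, so local arrival = 6:02 PM + 2:00 = 8:02 PM on Dec 4.
Layover = 12:27 AM − 8:02 PM (+1 day) = 4 hours 25 minutes.

4 hours 25 minutes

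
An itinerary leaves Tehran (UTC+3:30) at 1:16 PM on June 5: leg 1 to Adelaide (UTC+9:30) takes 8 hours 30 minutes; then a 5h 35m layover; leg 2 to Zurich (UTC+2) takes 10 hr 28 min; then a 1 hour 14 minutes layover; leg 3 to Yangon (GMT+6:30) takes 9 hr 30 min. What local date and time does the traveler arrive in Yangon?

Convert departure to UTC: 1:16 PM − 3:30 = 9:46 AM UTC on Jun 5.
Add 8 hours 30 minutes leg 1 → 6:16 PM UTC.
Add 5 hours 35 minutes layover in Adelaide → 11:51 PM UTC.
Add 10 hours and 28 minutes leg 2 → 10:19 AM UTC (Jun 6).
Add 1 hour and 14 minutes layover in Zurich → 11:33 AM UTC.
Add 9 hours and 30 minutes leg 3 → 9:03 PM UTC.
Yangon is UTC+6:30, so local arrival = 9:03 PM + 6:30 = 3:33 AM on Jun 7.

3:33 AM on June 7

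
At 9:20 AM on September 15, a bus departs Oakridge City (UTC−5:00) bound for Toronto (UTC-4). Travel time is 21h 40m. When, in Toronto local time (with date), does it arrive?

8:00 AM on September 16

Convert departure to UTC: 9:20 AM + 5:00 = 2:20 PM UTC on Sep 15.
Add 21 hours and 40 minutes travel time → 12:00 PM UTC (Sep 16).
Toronto is UTC−4:00, so local arrival = 12:00 PM − 4:00 = 8:00 AM on Sep 16.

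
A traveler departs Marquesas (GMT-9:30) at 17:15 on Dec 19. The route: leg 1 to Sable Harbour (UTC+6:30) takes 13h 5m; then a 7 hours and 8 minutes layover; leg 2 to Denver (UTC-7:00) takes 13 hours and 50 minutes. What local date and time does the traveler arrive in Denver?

05:48 on December 21

Convert departure to UTC: 17:15 + 9:30 = 02:45 UTC on Dec 20.
Add 13 hours and 5 minutes leg 1 → 15:50 UTC.
Add 7 hours and 8 minutes layover in Sable Harbour → 22:58 UTC.
Add 13 hours 50 minutes leg 2 → 12:48 UTC (Dec 21).
Denver is UTC−7:00, so local arrival = 12:48 − 7:00 = 05:48 on Dec 21.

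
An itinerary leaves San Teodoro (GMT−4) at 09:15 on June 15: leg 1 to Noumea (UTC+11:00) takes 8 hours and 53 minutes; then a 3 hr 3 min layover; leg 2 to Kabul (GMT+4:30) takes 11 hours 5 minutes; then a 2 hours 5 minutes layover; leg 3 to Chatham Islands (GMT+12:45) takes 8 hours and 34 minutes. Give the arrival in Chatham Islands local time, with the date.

11:40 on June 17

Convert departure to UTC: 09:15 + 4:00 = 13:15 UTC on Jun 15.
Add 8 hours 53 minutes leg 1 → 22:08 UTC.
Add 3 hours and 3 minutes layover in Noumea → 01:11 UTC (Jun 16).
Add 11 hours and 5 minutes leg 2 → 12:16 UTC.
Add 2 hours and 5 minutes layover in Kabul → 14:21 UTC.
Add 8 hours and 34 minutes leg 3 → 22:55 UTC.
Chatham Islands is UTC+12:45, so local arrival = 22:55 + 12:45 = 11:40 on Jun 17.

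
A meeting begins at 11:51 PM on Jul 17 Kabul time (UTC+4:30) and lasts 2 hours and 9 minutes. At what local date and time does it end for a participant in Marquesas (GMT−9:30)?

12:00 PM on July 17

Marquesas is 14:00 behind Kabul.
After 2 hours and 9 minutes it is 2:00 AM (Jul 18) in Kabul.
Shift by the zone difference: 2:00 AM − 14:00 = 12:00 PM on Jul 17 in Marquesas.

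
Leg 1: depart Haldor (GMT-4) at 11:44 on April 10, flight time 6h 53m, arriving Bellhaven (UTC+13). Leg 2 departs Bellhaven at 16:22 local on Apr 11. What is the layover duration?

Convert departure to UTC: 11:44 + 4:00 = 15:44 UTC on Apr 10.
Add 6 hours 53 minutes flight time → 22:37 UTC.
Bellhaven is UTC+13:00, so local arrival = 22:37 + 13:00 = 11:37 on Apr 11.
Layover = 16:22 − 11:37 = 4 hours 45 minutes.

4 hours 45 minutes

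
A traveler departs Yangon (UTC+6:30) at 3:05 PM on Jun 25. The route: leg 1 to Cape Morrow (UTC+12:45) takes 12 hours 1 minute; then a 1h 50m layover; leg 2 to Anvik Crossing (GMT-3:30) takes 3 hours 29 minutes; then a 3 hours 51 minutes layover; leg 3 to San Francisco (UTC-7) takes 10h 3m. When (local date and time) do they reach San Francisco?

Convert departure to UTC: 3:05 PM − 6:30 = 8:35 AM UTC on Jun 25.
Add 12 hours and 1 minute leg 1 → 8:36 PM UTC.
Add 1 hour and 50 minutes layover in Cape Morrow → 10:26 PM UTC.
Add 3 hours and 29 minutes leg 2 → 1:55 AM UTC (Jun 26).
Add 3 hours 51 minutes layover in Anvik Crossing → 5:46 AM UTC.
Add 10 hours 3 minutes leg 3 → 3:49 PM UTC.
San Francisco is UTC−7:00, so local arrival = 3:49 PM − 7:00 = 8:49 AM on Jun 26.

8:49 AM on June 26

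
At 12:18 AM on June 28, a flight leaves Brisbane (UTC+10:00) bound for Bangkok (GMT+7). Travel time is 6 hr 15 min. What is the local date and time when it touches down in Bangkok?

3:33 AM on June 28

Convert departure to UTC: 12:18 AM − 10:00 = 2:18 PM UTC on Jun 27.
Add 6 hours 15 minutes travel time → 8:33 PM UTC.
Bangkok is UTC+7:00, so local arrival = 8:33 PM + 7:00 = 3:33 AM on Jun 28.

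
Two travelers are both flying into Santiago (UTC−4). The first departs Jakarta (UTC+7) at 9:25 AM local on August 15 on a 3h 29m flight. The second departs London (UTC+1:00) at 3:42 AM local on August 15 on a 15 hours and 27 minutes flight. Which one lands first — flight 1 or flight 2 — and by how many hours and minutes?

the first, by 12 hours 15 minutes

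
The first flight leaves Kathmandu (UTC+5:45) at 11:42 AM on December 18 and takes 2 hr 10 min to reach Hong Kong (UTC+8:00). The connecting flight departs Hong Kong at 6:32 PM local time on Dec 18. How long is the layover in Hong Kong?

Convert departure to UTC: 11:42 AM − 5:45 = 5:57 AM UTC on Dec 18.
Add 2 hours 10 minutes flight time → 8:07 AM UTC.
Hong Kong is UTC+8:00, so local arrival = 8:07 AM + 8:00 = 4:07 PM on Dec 18.
Layover = 6:32 PM − 4:07 PM = 2 hours 25 minutes.

2 hours 25 minutes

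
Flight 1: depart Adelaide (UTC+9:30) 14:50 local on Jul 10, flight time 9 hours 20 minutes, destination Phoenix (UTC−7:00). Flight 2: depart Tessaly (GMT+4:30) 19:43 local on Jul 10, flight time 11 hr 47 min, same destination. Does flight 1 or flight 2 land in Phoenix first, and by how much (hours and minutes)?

Flight 1 in UTC: 14:50 − 9:30 = 05:20 on Jul 10.
+9 hours and 20 minutes → arrive 14:40 UTC on Jul 10.
Flight 2 in UTC: 19:43 − 4:30 = 15:13 on Jul 10.
+11 hours and 47 minutes → arrive 03:00 UTC on Jul 11.
Flight 1 lands earlier by 12 hours 20 minutes.

the first, by 12 hours 20 minutes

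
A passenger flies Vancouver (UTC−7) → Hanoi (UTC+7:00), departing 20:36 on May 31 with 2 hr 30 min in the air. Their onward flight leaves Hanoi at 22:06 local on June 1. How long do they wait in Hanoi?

Convert departure to UTC: 20:36 + 7:00 = 03:36 UTC on Jun 1.
Add 2 hours 30 minutes flight time → 06:06 UTC.
Hanoi is UTC+7:00, so local arrival = 06:06 + 7:00 = 13:06 on Jun 1.
Layover = 22:06 − 13:06 = 9 hours.

9 hours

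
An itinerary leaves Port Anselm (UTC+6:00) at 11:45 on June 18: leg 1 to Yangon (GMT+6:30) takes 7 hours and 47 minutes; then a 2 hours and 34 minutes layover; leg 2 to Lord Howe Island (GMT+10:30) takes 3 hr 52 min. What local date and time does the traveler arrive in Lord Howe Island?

Convert departure to UTC: 11:45 − 6:00 = 05:45 UTC on Jun 18.
Add 7 hours 47 minutes leg 1 → 13:32 UTC.
Add 2 hours 34 minutes layover in Yangon → 16:06 UTC.
Add 3 hours 52 minutes leg 2 → 19:58 UTC.
Lord Howe Island is UTC+10:30, so local arrival = 19:58 + 10:30 = 06:28 on Jun 19.

06:28 on June 19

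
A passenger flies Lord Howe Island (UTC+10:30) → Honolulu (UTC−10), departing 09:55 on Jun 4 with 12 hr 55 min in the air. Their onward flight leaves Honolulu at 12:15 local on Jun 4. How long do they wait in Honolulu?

Convert departure to UTC: 09:55 − 10:30 = 23:25 UTC on Jun 3.
Add 12 hours and 55 minutes flight time → 12:20 UTC (Jun 4).
Honolulu is UTC−10:00, so local arrival = 12:20 − 10:00 = 02:20 on Jun 4.
Layover = 12:15 − 02:20 = 9 hours 55 minutes.

9 hours 55 minutes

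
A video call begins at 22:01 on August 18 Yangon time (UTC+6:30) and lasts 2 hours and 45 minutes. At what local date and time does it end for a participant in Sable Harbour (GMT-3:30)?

14:46 on Aug 18

Sable Harbour is 10:00 behind Yangon.
After 2 hours 45 minutes it is 00:46 (Aug 19) in Yangon.
Shift by the zone difference: 00:46 − 10:00 = 14:46 on Aug 18 in Sable Harbour.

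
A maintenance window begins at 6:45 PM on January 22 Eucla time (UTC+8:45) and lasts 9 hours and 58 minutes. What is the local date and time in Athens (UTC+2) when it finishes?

9:58 PM on January 22

Athens is 6:45 behind Eucla.
After 9 hours 58 minutes it is 4:43 AM (Jan 23) in Eucla.
Shift by the zone difference: 4:43 AM − 6:45 = 9:58 PM on Jan 22 in Athens.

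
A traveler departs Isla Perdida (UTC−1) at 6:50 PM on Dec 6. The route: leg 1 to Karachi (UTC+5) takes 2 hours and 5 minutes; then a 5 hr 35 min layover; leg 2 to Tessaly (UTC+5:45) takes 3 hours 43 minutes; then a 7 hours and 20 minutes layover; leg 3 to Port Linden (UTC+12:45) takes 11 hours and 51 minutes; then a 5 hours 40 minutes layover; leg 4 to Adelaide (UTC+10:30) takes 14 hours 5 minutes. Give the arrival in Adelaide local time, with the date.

Convert departure to UTC: 6:50 PM + 1:00 = 7:50 PM UTC on Dec 6.
Add 2 hours and 5 minutes leg 1 → 9:55 PM UTC.
Add 5 hours and 35 minutes layover in Karachi → 3:30 AM UTC (Dec 7).
Add 3 hours 43 minutes leg 2 → 7:13 AM UTC.
Add 7 hours 20 minutes layover in Tessaly → 2:33 PM UTC.
Add 11 hours and 51 minutes leg 3 → 2:24 AM UTC (Dec 8).
Add 5 hours and 40 minutes layover in Port Linden → 8:04 AM UTC.
Add 14 hours and 5 minutes leg 4 → 10:09 PM UTC.
Adelaide is UTC+10:30, so local arrival = 10:09 PM + 10:30 = 8:39 AM on Dec 9.

8:39 AM on December 9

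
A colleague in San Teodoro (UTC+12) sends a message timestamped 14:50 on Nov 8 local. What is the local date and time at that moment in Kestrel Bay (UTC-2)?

00:50 on November 8

In UTC: 14:50 − 12:00 = 02:50 on Nov 8.
Kestrel Bay is UTC−2:00: 02:50 − 2:00 = 00:50 on Nov 8.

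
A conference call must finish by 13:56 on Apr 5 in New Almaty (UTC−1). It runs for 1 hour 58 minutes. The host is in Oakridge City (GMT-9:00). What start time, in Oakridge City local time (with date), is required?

Target end time in UTC: 13:56 + 1:00 = 14:56 on Apr 5.
Subtract 1 hour 58 minutes → start 12:58 UTC on Apr 5.
Oakridge City is UTC−9:00: 12:58 − 9:00 = 03:58 on Apr 5.

03:58 on Apr 5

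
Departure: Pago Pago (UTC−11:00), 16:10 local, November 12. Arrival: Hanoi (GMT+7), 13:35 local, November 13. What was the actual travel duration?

3 hours 25 minutes

Departure in UTC: 16:10 + 11:00 = 03:10 on Nov 13.
Arrival in UTC: 13:35 − 7:00 = 06:35 on Nov 13.
Elapsed = 06:35 − 03:10 = 3 hours 25 minutes.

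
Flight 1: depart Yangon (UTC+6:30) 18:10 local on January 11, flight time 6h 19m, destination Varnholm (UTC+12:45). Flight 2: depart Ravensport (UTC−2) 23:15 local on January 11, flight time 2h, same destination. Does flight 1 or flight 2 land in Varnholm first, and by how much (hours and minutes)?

the first, by 9 hours 16 minutes

Flight 1 in UTC: 18:10 − 6:30 = 11:40 on Jan 11.
+6 hours and 19 minutes → arrive 17:59 UTC on Jan 11.
Flight 2 in UTC: 23:15 + 2:00 = 01:15 on Jan 12.
+2 hours → arrive 03:15 UTC on Jan 12.
Flight 1 lands earlier by 9 hours 16 minutes.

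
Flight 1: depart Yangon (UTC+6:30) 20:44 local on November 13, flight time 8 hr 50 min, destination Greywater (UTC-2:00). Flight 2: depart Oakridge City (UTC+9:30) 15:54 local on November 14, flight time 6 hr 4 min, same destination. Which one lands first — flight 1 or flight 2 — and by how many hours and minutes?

the first, by 13 hours 24 minutes

Flight 1 in UTC: 20:44 − 6:30 = 14:14 on Nov 13.
+8 hours 50 minutes → arrive 23:04 UTC on Nov 13.
Flight 2 in UTC: 15:54 − 9:30 = 06:24 on Nov 14.
+6 hours 4 minutes → arrive 12:28 UTC on Nov 14.
Flight 1 lands earlier by 13 hours 24 minutes.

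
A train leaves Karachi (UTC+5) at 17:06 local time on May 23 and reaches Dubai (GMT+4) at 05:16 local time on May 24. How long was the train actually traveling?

Dubai is 1:00 behind Karachi.
Clock-face elapsed time (ignoring zones) is 12 hours 10 minutes.
Actual elapsed = 12 hours 10 minutes + 1:00 = 13 hours 10 minutes.

13 hours 10 minutes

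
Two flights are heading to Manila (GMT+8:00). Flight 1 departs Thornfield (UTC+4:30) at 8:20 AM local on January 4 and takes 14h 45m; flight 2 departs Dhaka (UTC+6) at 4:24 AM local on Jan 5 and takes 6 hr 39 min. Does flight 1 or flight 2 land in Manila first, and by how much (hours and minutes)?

Flight 1 in UTC: 8:20 AM − 4:30 = 3:50 AM on Jan 4.
+14 hours 45 minutes → arrive 6:35 PM UTC on Jan 4.
Flight 2 in UTC: 4:24 AM − 6:00 = 10:24 PM on Jan 4.
+6 hours and 39 minutes → arrive 5:03 AM UTC on Jan 5.
Flight 1 lands earlier by 10 hours 28 minutes.

the first, by 10 hours 28 minutes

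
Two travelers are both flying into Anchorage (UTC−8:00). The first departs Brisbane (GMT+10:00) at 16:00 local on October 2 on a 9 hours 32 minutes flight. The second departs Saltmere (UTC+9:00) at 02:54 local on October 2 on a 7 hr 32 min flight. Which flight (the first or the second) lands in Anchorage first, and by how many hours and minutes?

Flight 1 in UTC: 16:00 − 10:00 = 06:00 on Oct 2.
+9 hours 32 minutes → arrive 15:32 UTC on Oct 2.
Flight 2 in UTC: 02:54 − 9:00 = 17:54 on Oct 1.
+7 hours and 32 minutes → arrive 01:26 UTC on Oct 2.
Flight 2 lands earlier by 14 hours 6 minutes.

the second, by 14 hours 6 minutes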